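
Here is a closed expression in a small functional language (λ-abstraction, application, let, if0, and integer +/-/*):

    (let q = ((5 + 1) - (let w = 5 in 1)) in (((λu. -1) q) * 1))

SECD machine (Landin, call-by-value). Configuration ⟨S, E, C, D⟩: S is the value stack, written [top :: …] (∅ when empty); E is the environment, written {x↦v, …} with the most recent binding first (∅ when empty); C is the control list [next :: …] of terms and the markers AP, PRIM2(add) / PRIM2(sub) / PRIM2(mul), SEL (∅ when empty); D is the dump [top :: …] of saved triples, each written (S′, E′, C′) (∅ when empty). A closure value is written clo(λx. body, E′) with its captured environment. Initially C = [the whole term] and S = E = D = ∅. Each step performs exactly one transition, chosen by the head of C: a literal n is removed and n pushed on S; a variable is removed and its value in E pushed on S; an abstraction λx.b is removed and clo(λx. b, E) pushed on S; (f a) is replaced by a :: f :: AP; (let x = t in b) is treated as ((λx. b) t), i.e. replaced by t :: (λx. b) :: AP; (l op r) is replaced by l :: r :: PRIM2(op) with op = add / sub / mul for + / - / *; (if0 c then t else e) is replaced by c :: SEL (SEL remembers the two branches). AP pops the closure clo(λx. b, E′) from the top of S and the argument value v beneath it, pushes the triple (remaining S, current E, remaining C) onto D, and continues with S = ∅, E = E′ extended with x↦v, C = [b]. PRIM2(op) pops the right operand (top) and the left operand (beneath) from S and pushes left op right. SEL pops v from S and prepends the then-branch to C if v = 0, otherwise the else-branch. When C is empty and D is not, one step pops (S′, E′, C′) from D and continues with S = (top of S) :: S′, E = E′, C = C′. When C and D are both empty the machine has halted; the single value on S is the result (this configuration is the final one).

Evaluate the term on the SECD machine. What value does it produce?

Answer: -1

Derivation:
0. ⟨S=∅; E=∅; C=[(let q = ((5 + 1) - (let w = 5 in 1)) in (((λu. -1) q) * 1))]; D=∅⟩
1. ⟨S=∅; E=∅; C=[((5 + 1) - (let w = 5 in 1)) :: (λq. (((λu. -1) q) * 1)) :: AP]; D=∅⟩
2. ⟨S=∅; E=∅; C=[(5 + 1) :: (let w = 5 in 1) :: PRIM2(sub) :: (λq. (((λu. -1) q) * 1)) :: AP]; D=∅⟩
3. ⟨S=∅; E=∅; C=[5 :: 1 :: PRIM2(add) :: (let w = 5 in 1) :: PRIM2(sub) :: (λq. (((λu. -1) q) * 1)) :: AP]; D=∅⟩
4. ⟨S=[5]; E=∅; C=[1 :: PRIM2(add) :: (let w = 5 in 1) :: PRIM2(sub) :: (λq. (((λu. -1) q) * 1)) :: AP]; D=∅⟩
5. ⟨S=[1 :: 5]; E=∅; C=[PRIM2(add) :: (let w = 5 in 1) :: PRIM2(sub) :: (λq. (((λu. -1) q) * 1)) :: AP]; D=∅⟩
6. ⟨S=[6]; E=∅; C=[(let w = 5 in 1) :: PRIM2(sub) :: (λq. (((λu. -1) q) * 1)) :: AP]; D=∅⟩
7. ⟨S=[6]; E=∅; C=[5 :: (λw. 1) :: AP :: PRIM2(sub) :: (λq. (((λu. -1) q) * 1)) :: AP]; D=∅⟩
8. ⟨S=[5 :: 6]; E=∅; C=[(λw. 1) :: AP :: PRIM2(sub) :: (λq. (((λu. -1) q) * 1)) :: AP]; D=∅⟩
9. ⟨S=[clo(λw. 1, ∅) :: 5 :: 6]; E=∅; C=[AP :: PRIM2(sub) :: (λq. (((λu. -1) q) * 1)) :: AP]; D=∅⟩
10. ⟨S=∅; E={w↦5}; C=[1]; D=[([6], ∅, [PRIM2(sub) :: (λq. (((λu. -1) q) * 1)) :: AP])]⟩
11. ⟨S=[1]; E={w↦5}; C=∅; D=[([6], ∅, [PRIM2(sub) :: (λq. (((λu. -1) q) * 1)) :: AP])]⟩
12. ⟨S=[1 :: 6]; E=∅; C=[PRIM2(sub) :: (λq. (((λu. -1) q) * 1)) :: AP]; D=∅⟩
13. ⟨S=[5]; E=∅; C=[(λq. (((λu. -1) q) * 1)) :: AP]; D=∅⟩
14. ⟨S=[clo(λq. (((λu. -1) q) * 1), ∅) :: 5]; E=∅; C=[AP]; D=∅⟩
15. ⟨S=∅; E={q↦5}; C=[(((λu. -1) q) * 1)]; D=[(∅, ∅, ∅)]⟩
16. ⟨S=∅; E={q↦5}; C=[((λu. -1) q) :: 1 :: PRIM2(mul)]; D=[(∅, ∅, ∅)]⟩
17. ⟨S=∅; E={q↦5}; C=[q :: (λu. -1) :: AP :: 1 :: PRIM2(mul)]; D=[(∅, ∅, ∅)]⟩
18. ⟨S=[5]; E={q↦5}; C=[(λu. -1) :: AP :: 1 :: PRIM2(mul)]; D=[(∅, ∅, ∅)]⟩
19. ⟨S=[clo(λu. -1, {q↦5}) :: 5]; E={q↦5}; C=[AP :: 1 :: PRIM2(mul)]; D=[(∅, ∅, ∅)]⟩
20. ⟨S=∅; E={u↦5, q↦5}; C=[-1]; D=[(∅, {q↦5}, [1 :: PRIM2(mul)]) :: (∅, ∅, ∅)]⟩
21. ⟨S=[-1]; E={u↦5, q↦5}; C=∅; D=[(∅, {q↦5}, [1 :: PRIM2(mul)]) :: (∅, ∅, ∅)]⟩
22. ⟨S=[-1]; E={q↦5}; C=[1 :: PRIM2(mul)]; D=[(∅, ∅, ∅)]⟩
23. ⟨S=[1 :: -1]; E={q↦5}; C=[PRIM2(mul)]; D=[(∅, ∅, ∅)]⟩
24. ⟨S=[-1]; E={q↦5}; C=∅; D=[(∅, ∅, ∅)]⟩
25. ⟨S=[-1]; E=∅; C=∅; D=∅⟩
→ final value -1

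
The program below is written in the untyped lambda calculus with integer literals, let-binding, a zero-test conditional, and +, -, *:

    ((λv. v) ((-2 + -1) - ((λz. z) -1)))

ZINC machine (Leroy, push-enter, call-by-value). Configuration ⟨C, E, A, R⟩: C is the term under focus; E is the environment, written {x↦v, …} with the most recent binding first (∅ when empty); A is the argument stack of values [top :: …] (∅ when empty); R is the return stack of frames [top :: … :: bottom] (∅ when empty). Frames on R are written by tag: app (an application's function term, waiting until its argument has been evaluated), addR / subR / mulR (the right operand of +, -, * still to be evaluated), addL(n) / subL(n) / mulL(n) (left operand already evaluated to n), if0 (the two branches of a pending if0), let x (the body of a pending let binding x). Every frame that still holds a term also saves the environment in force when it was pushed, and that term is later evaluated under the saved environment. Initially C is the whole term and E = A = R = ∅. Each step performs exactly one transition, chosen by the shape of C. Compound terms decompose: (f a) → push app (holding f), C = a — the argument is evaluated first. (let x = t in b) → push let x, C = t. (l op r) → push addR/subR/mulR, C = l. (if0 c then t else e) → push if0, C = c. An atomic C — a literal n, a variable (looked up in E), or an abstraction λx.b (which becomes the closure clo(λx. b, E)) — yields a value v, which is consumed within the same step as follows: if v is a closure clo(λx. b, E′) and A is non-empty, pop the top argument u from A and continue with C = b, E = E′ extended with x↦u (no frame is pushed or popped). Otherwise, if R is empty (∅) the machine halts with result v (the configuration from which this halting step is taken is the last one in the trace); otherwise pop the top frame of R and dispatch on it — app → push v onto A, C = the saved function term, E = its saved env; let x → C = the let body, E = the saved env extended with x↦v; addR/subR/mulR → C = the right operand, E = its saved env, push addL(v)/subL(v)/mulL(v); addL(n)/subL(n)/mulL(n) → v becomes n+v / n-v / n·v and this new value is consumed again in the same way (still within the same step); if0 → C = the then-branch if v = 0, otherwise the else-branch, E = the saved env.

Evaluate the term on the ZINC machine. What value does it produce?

[0] [C=((λv. v) ((-2 + -1) - ((λz. z) -1))) | E=∅ | A=∅ | R=∅]
[1] [C=((-2 + -1) - ((λz. z) -1)) | E=∅ | A=∅ | R=[app]]
[2] [C=(-2 + -1) | E=∅ | A=∅ | R=[subR :: app]]
[3] [C=-2 | E=∅ | A=∅ | R=[addR :: subR :: app]]
[4] [C=-1 | E=∅ | A=∅ | R=[addL(-2) :: subR :: app]]
[5] [C=((λz. z) -1) | E=∅ | A=∅ | R=[subL(-3) :: app]]
[6] [C=-1 | E=∅ | A=∅ | R=[app :: subL(-3) :: app]]
[7] [C=(λz. z) | E=∅ | A=[-1] | R=[subL(-3) :: app]]
[8] [C=z | E={z↦-1} | A=∅ | R=[subL(-3) :: app]]
[9] [C=(λv. v) | E=∅ | A=[-2] | R=∅]
[10] [C=v | E={v↦-2} | A=∅ | R=∅]
→ final value -2

Answer: -2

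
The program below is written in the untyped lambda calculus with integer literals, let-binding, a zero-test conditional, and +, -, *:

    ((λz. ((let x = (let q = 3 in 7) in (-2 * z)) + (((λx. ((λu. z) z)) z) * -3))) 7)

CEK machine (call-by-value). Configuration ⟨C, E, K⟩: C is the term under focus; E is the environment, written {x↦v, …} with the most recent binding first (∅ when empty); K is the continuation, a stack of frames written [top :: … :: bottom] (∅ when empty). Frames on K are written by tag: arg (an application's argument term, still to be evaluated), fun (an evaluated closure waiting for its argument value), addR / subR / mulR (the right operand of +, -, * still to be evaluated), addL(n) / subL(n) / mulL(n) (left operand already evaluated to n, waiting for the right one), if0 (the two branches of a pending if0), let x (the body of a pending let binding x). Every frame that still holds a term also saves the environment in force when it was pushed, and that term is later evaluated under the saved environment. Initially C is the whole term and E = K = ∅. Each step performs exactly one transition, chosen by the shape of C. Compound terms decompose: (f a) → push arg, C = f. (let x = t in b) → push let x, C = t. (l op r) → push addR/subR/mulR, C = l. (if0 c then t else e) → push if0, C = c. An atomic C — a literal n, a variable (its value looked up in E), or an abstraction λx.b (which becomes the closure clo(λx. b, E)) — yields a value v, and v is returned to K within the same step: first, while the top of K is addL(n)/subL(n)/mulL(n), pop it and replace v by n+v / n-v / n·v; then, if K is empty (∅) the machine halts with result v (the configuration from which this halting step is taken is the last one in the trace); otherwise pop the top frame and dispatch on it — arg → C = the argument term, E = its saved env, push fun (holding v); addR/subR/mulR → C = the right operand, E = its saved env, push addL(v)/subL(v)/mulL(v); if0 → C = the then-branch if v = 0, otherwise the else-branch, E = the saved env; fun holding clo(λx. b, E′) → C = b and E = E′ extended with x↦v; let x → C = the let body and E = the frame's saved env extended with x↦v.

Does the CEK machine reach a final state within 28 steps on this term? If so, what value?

[0] <C=((λz. ((let x = (let q = 3 in 7) in (-2 * z)) + (((λx. ((λu. z) z)) z) * -3))) 7), E=∅, K=∅>
[1] <C=(λz. ((let x = (let q = 3 in 7) in (-2 * z)) + (((λx. ((λu. z) z)) z) * -3))), E=∅, K=[arg]>
[2] <C=7, E=∅, K=[fun]>
[3] <C=((let x = (let q = 3 in 7) in (-2 * z)) + (((λx. ((λu. z) z)) z) * -3)), E={z↦7}, K=∅>
[4] <C=(let x = (let q = 3 in 7) in (-2 * z)), E={z↦7}, K=[addR]>
[5] <C=(let q = 3 in 7), E={z↦7}, K=[let x :: addR]>
[6] <C=3, E={z↦7}, K=[let q :: let x :: addR]>
[7] <C=7, E={q↦3, z↦7}, K=[let x :: addR]>
[8] <C=(-2 * z), E={x↦7, z↦7}, K=[addR]>
[9] <C=-2, E={x↦7, z↦7}, K=[mulR :: addR]>
[10] <C=z, E={x↦7, z↦7}, K=[mulL(-2) :: addR]>
[11] <C=(((λx. ((λu. z) z)) z) * -3), E={z↦7}, K=[addL(-14)]>
[12] <C=((λx. ((λu. z) z)) z), E={z↦7}, K=[mulR :: addL(-14)]>
[13] <C=(λx. ((λu. z) z)), E={z↦7}, K=[arg :: mulR :: addL(-14)]>
[14] <C=z, E={z↦7}, K=[fun :: mulR :: addL(-14)]>
[15] <C=((λu. z) z), E={x↦7, z↦7}, K=[mulR :: addL(-14)]>
[16] <C=(λu. z), E={x↦7, z↦7}, K=[arg :: mulR :: addL(-14)]>
[17] <C=z, E={x↦7, z↦7}, K=[fun :: mulR :: addL(-14)]>
[18] <C=z, E={u↦7, x↦7, z↦7}, K=[mulR :: addL(-14)]>
[19] <C=-3, E={z↦7}, K=[mulL(7) :: addL(-14)]>
→ final value -35

Answer: -35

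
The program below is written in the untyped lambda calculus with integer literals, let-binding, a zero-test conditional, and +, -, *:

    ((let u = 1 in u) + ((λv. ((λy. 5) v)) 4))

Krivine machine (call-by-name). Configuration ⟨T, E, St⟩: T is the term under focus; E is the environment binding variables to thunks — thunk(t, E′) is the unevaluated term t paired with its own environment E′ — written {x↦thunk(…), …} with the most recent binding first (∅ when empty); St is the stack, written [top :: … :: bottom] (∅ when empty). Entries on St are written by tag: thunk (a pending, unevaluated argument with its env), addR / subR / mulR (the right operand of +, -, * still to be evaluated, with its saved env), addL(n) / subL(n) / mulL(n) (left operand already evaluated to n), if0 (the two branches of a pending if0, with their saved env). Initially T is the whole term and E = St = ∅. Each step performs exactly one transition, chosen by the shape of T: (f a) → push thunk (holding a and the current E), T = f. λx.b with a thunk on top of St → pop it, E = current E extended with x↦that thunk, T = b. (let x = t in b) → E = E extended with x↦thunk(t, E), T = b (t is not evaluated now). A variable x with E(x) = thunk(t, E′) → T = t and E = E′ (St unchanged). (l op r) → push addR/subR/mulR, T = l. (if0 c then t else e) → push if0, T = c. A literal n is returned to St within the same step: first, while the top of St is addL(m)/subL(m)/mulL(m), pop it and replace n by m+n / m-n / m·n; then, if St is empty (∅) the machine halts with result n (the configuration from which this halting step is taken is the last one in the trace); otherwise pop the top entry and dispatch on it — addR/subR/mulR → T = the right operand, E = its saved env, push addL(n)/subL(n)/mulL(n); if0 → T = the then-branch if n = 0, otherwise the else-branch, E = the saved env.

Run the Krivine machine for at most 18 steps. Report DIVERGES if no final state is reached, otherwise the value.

Answer: 6

Derivation:
0. ⟨T=((let u = 1 in u) + ((λv. ((λy. 5) v)) 4)); E=∅; St=∅⟩
1. ⟨T=(let u = 1 in u); E=∅; St=[addR]⟩
2. ⟨T=u; E={u↦thunk(1, ∅)}; St=[addR]⟩
3. ⟨T=1; E=∅; St=[addR]⟩
4. ⟨T=((λv. ((λy. 5) v)) 4); E=∅; St=[addL(1)]⟩
5. ⟨T=(λv. ((λy. 5) v)); E=∅; St=[thunk :: addL(1)]⟩
6. ⟨T=((λy. 5) v); E={v↦thunk(4, ∅)}; St=[addL(1)]⟩
7. ⟨T=(λy. 5); E={v↦thunk(4, ∅)}; St=[thunk :: addL(1)]⟩
8. ⟨T=5; E={y↦thunk(v, {v↦thunk(4, ∅)}), v↦thunk(4, ∅)}; St=[addL(1)]⟩
→ final value 6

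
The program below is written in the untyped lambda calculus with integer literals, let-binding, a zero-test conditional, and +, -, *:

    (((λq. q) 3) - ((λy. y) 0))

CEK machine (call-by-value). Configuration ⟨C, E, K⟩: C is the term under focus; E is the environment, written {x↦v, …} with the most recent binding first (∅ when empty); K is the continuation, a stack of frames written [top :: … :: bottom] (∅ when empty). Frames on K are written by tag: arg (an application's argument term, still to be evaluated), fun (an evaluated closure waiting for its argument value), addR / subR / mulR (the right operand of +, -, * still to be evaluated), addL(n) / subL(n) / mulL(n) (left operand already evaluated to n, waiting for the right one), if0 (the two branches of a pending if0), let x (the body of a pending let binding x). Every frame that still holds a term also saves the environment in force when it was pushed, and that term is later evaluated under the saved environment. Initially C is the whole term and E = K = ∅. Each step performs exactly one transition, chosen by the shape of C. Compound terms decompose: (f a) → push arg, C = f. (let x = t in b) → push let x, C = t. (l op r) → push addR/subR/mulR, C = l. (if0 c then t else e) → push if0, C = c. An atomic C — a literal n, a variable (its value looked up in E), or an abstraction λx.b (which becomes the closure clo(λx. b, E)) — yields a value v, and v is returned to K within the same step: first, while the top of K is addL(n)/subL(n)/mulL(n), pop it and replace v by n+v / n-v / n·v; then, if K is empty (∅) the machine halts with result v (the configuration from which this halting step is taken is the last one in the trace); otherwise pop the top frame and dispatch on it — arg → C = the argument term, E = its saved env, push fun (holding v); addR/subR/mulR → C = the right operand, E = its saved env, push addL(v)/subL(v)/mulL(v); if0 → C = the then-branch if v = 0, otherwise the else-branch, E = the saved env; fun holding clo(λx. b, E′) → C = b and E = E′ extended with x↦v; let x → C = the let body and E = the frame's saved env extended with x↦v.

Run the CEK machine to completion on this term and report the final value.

[0] [C=(((λq. q) 3) - ((λy. y) 0)) | E=∅ | K=∅]
[1] [C=((λq. q) 3) | E=∅ | K=[subR]]
[2] [C=(λq. q) | E=∅ | K=[arg :: subR]]
[3] [C=3 | E=∅ | K=[fun :: subR]]
[4] [C=q | E={q↦3} | K=[subR]]
[5] [C=((λy. y) 0) | E=∅ | K=[subL(3)]]
[6] [C=(λy. y) | E=∅ | K=[arg :: subL(3)]]
[7] [C=0 | E=∅ | K=[fun :: subL(3)]]
[8] [C=y | E={y↦0} | K=[subL(3)]]
→ final value 3

Answer: 3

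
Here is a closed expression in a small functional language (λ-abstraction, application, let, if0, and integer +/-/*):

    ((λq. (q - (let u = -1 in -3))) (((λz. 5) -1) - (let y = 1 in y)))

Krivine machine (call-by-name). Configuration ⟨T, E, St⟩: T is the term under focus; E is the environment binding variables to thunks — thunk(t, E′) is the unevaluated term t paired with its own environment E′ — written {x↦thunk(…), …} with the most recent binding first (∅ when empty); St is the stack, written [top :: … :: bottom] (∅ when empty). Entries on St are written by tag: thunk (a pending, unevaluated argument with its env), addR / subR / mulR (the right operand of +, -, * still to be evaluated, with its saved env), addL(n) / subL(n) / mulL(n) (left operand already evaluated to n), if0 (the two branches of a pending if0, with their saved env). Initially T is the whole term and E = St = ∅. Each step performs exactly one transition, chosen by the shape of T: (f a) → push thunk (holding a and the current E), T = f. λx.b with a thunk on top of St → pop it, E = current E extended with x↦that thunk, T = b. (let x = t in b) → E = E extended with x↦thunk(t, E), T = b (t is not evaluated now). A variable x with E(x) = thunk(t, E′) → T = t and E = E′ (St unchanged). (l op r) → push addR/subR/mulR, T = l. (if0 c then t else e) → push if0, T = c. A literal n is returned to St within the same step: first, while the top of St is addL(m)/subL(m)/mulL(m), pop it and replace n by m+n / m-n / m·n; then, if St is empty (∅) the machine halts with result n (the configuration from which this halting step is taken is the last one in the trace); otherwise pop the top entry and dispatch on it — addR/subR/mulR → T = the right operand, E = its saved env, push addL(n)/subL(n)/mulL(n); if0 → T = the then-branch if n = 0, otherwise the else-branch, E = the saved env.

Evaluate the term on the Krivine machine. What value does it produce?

[0] ⟨T=((λq. (q - (let u = -1 in -3))) (((λz. 5) -1) - (let y = 1 in y))); E=∅; St=∅⟩
[1] ⟨T=(λq. (q - (let u = -1 in -3))); E=∅; St=[thunk]⟩
[2] ⟨T=(q - (let u = -1 in -3)); E={q↦thunk((((λz. 5) -1) - (let y = 1 in y)), ∅)}; St=∅⟩
[3] ⟨T=q; E={q↦thunk((((λz. 5) -1) - (let y = 1 in y)), ∅)}; St=[subR]⟩
[4] ⟨T=(((λz. 5) -1) - (let y = 1 in y)); E=∅; St=[subR]⟩
[5] ⟨T=((λz. 5) -1); E=∅; St=[subR :: subR]⟩
[6] ⟨T=(λz. 5); E=∅; St=[thunk :: subR :: subR]⟩
[7] ⟨T=5; E={z↦thunk(-1, ∅)}; St=[subR :: subR]⟩
[8] ⟨T=(let y = 1 in y); E=∅; St=[subL(5) :: subR]⟩
[9] ⟨T=y; E={y↦thunk(1, ∅)}; St=[subL(5) :: subR]⟩
[10] ⟨T=1; E=∅; St=[subL(5) :: subR]⟩
[11] ⟨T=(let u = -1 in -3); E={q↦thunk((((λz. 5) -1) - (let y = 1 in y)), ∅)}; St=[subL(4)]⟩
[12] ⟨T=-3; E={u↦thunk(-1, {q↦thunk((((λz. 5) -1) - (let y = 1 in y)), ∅)}), q↦thunk((((λz. 5) -1) - (let y = 1 in y)), ∅)}; St=[subL(4)]⟩
→ final value 7

Answer: 7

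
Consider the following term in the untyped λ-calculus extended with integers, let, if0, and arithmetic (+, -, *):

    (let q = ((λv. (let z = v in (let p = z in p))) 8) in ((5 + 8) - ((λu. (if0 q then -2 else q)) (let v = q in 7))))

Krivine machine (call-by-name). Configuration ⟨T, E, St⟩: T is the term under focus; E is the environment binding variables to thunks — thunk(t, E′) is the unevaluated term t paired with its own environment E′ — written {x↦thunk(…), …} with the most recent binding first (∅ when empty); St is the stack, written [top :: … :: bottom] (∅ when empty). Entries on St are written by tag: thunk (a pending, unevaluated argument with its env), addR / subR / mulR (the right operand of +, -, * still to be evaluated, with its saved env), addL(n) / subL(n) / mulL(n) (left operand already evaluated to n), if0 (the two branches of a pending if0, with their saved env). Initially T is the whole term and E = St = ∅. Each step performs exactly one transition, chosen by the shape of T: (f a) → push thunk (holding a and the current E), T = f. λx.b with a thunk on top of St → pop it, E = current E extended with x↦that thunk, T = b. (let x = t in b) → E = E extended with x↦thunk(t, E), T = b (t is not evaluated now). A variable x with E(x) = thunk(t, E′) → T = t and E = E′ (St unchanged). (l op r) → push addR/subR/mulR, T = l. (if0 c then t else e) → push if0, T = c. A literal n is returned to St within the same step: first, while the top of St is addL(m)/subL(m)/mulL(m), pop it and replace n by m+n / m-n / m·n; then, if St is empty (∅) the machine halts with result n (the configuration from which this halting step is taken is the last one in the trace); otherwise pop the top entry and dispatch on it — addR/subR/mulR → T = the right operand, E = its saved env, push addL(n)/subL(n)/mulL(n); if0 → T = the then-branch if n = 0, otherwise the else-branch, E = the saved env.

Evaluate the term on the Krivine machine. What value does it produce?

Answer: 5

Derivation:
step 0: [T=(let q = ((λv. (let z = v in (let p = z in p))) 8) in ((5 + 8) - ((λu. (if0 q then -2 else q)) (let v = q in 7)))) | E=∅ | St=∅]
step 1: [T=((5 + 8) - ((λu. (if0 q then -2 else q)) (let v = q in 7))) | E={q↦thunk(((λv. (let z = v in (let p = z in p))) 8), ∅)} | St=∅]
step 2: [T=(5 + 8) | E={q↦thunk(((λv. (let z = v in (let p = z in p))) 8), ∅)} | St=[subR]]
step 3: [T=5 | E={q↦thunk(((λv. (let z = v in (let p = z in p))) 8), ∅)} | St=[addR :: subR]]
step 4: [T=8 | E={q↦thunk(((λv. (let z = v in (let p = z in p))) 8), ∅)} | St=[addL(5) :: subR]]
step 5: [T=((λu. (if0 q then -2 else q)) (let v = q in 7)) | E={q↦thunk(((λv. (let z = v in (let p = z in p))) 8), ∅)} | St=[subL(13)]]
step 6: [T=(λu. (if0 q then -2 else q)) | E={q↦thunk(((λv. (let z = v in (let p = z in p))) 8), ∅)} | St=[thunk :: subL(13)]]
step 7: [T=(if0 q then -2 else q) | E={u↦thunk((let v = q in 7), {q↦thunk(((λv. (let z = v in (let p = z in p))) 8), ∅)}), q↦thunk(((λv. (let z = v in (let p = z in p))) 8), ∅)} | St=[subL(13)]]
step 8: [T=q | E={u↦thunk((let v = q in 7), {q↦thunk(((λv. (let z = v in (let p = z in p))) 8), ∅)}), q↦thunk(((λv. (let z = v in (let p = z in p))) 8), ∅)} | St=[if0 :: subL(13)]]
step 9: [T=((λv. (let z = v in (let p = z in p))) 8) | E=∅ | St=[if0 :: subL(13)]]
step 10: [T=(λv. (let z = v in (let p = z in p))) | E=∅ | St=[thunk :: if0 :: subL(13)]]
step 11: [T=(let z = v in (let p = z in p)) | E={v↦thunk(8, ∅)} | St=[if0 :: subL(13)]]
step 12: [T=(let p = z in p) | E={z↦thunk(v, {v↦thunk(8, ∅)}), v↦thunk(8, ∅)} | St=[if0 :: subL(13)]]
step 13: [T=p | E={p↦thunk(z, {z↦thunk(v, {v↦thunk(8, ∅)}), v↦thunk(8, ∅)}), z↦thunk(v, {v↦thunk(8, ∅)}), v↦thunk(8, ∅)} | St=[if0 :: subL(13)]]
step 14: [T=z | E={z↦thunk(v, {v↦thunk(8, ∅)}), v↦thunk(8, ∅)} | St=[if0 :: subL(13)]]
step 15: [T=v | E={v↦thunk(8, ∅)} | St=[if0 :: subL(13)]]
step 16: [T=8 | E=∅ | St=[if0 :: subL(13)]]
step 17: [T=q | E={u↦thunk((let v = q in 7), {q↦thunk(((λv. (let z = v in (let p = z in p))) 8), ∅)}), q↦thunk(((λv. (let z = v in (let p = z in p))) 8), ∅)} | St=[subL(13)]]
step 18: [T=((λv. (let z = v in (let p = z in p))) 8) | E=∅ | St=[subL(13)]]
step 19: [T=(λv. (let z = v in (let p = z in p))) | E=∅ | St=[thunk :: subL(13)]]
step 20: [T=(let z = v in (let p = z in p)) | E={v↦thunk(8, ∅)} | St=[subL(13)]]
step 21: [T=(let p = z in p) | E={z↦thunk(v, {v↦thunk(8, ∅)}), v↦thunk(8, ∅)} | St=[subL(13)]]
step 22: [T=p | E={p↦thunk(z, {z↦thunk(v, {v↦thunk(8, ∅)}), v↦thunk(8, ∅)}), z↦thunk(v, {v↦thunk(8, ∅)}), v↦thunk(8, ∅)} | St=[subL(13)]]
step 23: [T=z | E={z↦thunk(v, {v↦thunk(8, ∅)}), v↦thunk(8, ∅)} | St=[subL(13)]]
step 24: [T=v | E={v↦thunk(8, ∅)} | St=[subL(13)]]
step 25: [T=8 | E=∅ | St=[subL(13)]]
→ final value 5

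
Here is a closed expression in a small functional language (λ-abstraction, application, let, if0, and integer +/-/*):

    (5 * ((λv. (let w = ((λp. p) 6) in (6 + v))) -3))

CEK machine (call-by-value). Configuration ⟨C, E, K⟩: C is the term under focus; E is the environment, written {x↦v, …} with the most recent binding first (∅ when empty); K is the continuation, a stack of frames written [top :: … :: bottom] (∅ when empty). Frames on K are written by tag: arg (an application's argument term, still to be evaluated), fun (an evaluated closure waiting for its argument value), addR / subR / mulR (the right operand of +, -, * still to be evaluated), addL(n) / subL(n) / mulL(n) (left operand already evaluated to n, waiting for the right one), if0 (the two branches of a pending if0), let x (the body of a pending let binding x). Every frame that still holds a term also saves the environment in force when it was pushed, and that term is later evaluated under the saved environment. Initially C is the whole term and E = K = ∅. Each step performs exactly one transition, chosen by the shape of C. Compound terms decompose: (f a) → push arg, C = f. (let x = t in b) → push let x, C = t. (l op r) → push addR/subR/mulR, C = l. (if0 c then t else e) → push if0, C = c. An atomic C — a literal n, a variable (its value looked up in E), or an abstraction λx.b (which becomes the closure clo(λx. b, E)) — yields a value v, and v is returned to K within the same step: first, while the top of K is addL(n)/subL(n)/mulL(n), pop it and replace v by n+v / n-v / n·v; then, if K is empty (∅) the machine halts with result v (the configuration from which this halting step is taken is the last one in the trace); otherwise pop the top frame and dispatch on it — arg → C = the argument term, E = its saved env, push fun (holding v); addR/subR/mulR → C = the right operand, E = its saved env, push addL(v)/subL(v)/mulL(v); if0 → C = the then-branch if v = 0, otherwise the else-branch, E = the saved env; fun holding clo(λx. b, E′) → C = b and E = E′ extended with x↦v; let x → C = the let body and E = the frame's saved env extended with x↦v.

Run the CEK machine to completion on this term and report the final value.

Answer: 15

Execution trace:
[0] ⟨C=(5 * ((λv. (let w = ((λp. p) 6) in (6 + v))) -3)); E=∅; K=∅⟩
[1] ⟨C=5; E=∅; K=[mulR]⟩
[2] ⟨C=((λv. (let w = ((λp. p) 6) in (6 + v))) -3); E=∅; K=[mulL(5)]⟩
[3] ⟨C=(λv. (let w = ((λp. p) 6) in (6 + v))); E=∅; K=[arg :: mulL(5)]⟩
[4] ⟨C=-3; E=∅; K=[fun :: mulL(5)]⟩
[5] ⟨C=(let w = ((λp. p) 6) in (6 + v)); E={v↦-3}; K=[mulL(5)]⟩
[6] ⟨C=((λp. p) 6); E={v↦-3}; K=[let w :: mulL(5)]⟩
[7] ⟨C=(λp. p); E={v↦-3}; K=[arg :: let w :: mulL(5)]⟩
[8] ⟨C=6; E={v↦-3}; K=[fun :: let w :: mulL(5)]⟩
[9] ⟨C=p; E={p↦6, v↦-3}; K=[let w :: mulL(5)]⟩
[10] ⟨C=(6 + v); E={w↦6, v↦-3}; K=[mulL(5)]⟩
[11] ⟨C=6; E={w↦6, v↦-3}; K=[addR :: mulL(5)]⟩
[12] ⟨C=v; E={w↦6, v↦-3}; K=[addL(6) :: mulL(5)]⟩
→ final value 15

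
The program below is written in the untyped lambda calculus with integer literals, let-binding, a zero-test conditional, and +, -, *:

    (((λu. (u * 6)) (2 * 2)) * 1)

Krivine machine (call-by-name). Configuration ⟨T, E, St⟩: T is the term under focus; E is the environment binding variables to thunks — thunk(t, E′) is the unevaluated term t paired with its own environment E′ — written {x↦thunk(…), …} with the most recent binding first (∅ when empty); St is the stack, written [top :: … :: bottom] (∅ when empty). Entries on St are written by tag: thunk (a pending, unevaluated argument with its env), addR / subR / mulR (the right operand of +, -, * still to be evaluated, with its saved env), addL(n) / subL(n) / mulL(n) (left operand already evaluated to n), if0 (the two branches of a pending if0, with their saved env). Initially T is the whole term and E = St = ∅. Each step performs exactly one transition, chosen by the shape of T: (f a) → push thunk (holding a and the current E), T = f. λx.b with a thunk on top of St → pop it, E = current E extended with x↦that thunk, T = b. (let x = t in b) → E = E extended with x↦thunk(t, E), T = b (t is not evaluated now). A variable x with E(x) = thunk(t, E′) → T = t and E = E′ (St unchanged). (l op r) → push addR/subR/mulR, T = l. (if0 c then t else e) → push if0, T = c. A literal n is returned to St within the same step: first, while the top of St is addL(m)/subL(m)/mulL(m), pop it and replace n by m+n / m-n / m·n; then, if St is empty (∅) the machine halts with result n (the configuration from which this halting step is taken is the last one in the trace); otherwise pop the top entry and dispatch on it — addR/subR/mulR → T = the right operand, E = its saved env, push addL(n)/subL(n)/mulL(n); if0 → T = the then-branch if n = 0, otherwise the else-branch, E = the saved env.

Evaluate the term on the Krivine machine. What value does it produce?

Answer: 24

Derivation:
t=0: ⟨T=(((λu. (u * 6)) (2 * 2)) * 1); E=∅; St=∅⟩
t=1: ⟨T=((λu. (u * 6)) (2 * 2)); E=∅; St=[mulR]⟩
t=2: ⟨T=(λu. (u * 6)); E=∅; St=[thunk :: mulR]⟩
t=3: ⟨T=(u * 6); E={u↦thunk((2 * 2), ∅)}; St=[mulR]⟩
t=4: ⟨T=u; E={u↦thunk((2 * 2), ∅)}; St=[mulR :: mulR]⟩
t=5: ⟨T=(2 * 2); E=∅; St=[mulR :: mulR]⟩
t=6: ⟨T=2; E=∅; St=[mulR :: mulR :: mulR]⟩
t=7: ⟨T=2; E=∅; St=[mulL(2) :: mulR :: mulR]⟩
t=8: ⟨T=6; E={u↦thunk((2 * 2), ∅)}; St=[mulL(4) :: mulR]⟩
t=9: ⟨T=1; E=∅; St=[mulL(24)]⟩
→ final value 24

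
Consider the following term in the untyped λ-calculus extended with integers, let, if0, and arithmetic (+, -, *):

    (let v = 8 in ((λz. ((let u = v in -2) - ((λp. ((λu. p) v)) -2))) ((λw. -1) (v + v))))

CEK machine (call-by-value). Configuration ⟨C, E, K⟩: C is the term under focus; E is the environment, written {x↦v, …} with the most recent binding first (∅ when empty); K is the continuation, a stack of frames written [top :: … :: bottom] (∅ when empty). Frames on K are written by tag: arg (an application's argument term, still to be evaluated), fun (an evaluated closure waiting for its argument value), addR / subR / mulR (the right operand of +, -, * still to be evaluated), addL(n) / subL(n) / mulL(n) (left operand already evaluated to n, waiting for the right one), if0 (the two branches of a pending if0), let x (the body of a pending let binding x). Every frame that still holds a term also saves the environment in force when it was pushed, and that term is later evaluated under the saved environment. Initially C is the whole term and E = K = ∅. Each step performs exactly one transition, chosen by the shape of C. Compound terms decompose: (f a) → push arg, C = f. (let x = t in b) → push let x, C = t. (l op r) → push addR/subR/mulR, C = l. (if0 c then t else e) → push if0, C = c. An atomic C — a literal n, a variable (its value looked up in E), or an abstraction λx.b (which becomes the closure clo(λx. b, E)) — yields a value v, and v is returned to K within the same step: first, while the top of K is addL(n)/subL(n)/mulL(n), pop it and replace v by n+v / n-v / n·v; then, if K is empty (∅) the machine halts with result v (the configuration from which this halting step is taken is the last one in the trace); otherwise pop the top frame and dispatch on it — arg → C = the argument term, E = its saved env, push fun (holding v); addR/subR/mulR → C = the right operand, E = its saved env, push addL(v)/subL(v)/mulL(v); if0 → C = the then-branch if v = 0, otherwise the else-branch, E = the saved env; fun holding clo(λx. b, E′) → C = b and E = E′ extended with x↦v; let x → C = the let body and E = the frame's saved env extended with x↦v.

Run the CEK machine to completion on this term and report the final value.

t=0: <C=(let v = 8 in ((λz. ((let u = v in -2) - ((λp. ((λu. p) v)) -2))) ((λw. -1) (v + v)))), E=∅, K=∅>
t=1: <C=8, E=∅, K=[let v]>
t=2: <C=((λz. ((let u = v in -2) - ((λp. ((λu. p) v)) -2))) ((λw. -1) (v + v))), E={v↦8}, K=∅>
t=3: <C=(λz. ((let u = v in -2) - ((λp. ((λu. p) v)) -2))), E={v↦8}, K=[arg]>
t=4: <C=((λw. -1) (v + v)), E={v↦8}, K=[fun]>
t=5: <C=(λw. -1), E={v↦8}, K=[arg :: fun]>
t=6: <C=(v + v), E={v↦8}, K=[fun :: fun]>
t=7: <C=v, E={v↦8}, K=[addR :: fun :: fun]>
t=8: <C=v, E={v↦8}, K=[addL(8) :: fun :: fun]>
t=9: <C=-1, E={w↦16, v↦8}, K=[fun]>
t=10: <C=((let u = v in -2) - ((λp. ((λu. p) v)) -2)), E={z↦-1, v↦8}, K=∅>
t=11: <C=(let u = v in -2), E={z↦-1, v↦8}, K=[subR]>
t=12: <C=v, E={z↦-1, v↦8}, K=[let u :: subR]>
t=13: <C=-2, E={u↦8, z↦-1, v↦8}, K=[subR]>
t=14: <C=((λp. ((λu. p) v)) -2), E={z↦-1, v↦8}, K=[subL(-2)]>
t=15: <C=(λp. ((λu. p) v)), E={z↦-1, v↦8}, K=[arg :: subL(-2)]>
t=16: <C=-2, E={z↦-1, v↦8}, K=[fun :: subL(-2)]>
t=17: <C=((λu. p) v), E={p↦-2, z↦-1, v↦8}, K=[subL(-2)]>
t=18: <C=(λu. p), E={p↦-2, z↦-1, v↦8}, K=[arg :: subL(-2)]>
t=19: <C=v, E={p↦-2, z↦-1, v↦8}, K=[fun :: subL(-2)]>
t=20: <C=p, E={u↦8, p↦-2, z↦-1, v↦8}, K=[subL(-2)]>
→ final value 0

Answer: 0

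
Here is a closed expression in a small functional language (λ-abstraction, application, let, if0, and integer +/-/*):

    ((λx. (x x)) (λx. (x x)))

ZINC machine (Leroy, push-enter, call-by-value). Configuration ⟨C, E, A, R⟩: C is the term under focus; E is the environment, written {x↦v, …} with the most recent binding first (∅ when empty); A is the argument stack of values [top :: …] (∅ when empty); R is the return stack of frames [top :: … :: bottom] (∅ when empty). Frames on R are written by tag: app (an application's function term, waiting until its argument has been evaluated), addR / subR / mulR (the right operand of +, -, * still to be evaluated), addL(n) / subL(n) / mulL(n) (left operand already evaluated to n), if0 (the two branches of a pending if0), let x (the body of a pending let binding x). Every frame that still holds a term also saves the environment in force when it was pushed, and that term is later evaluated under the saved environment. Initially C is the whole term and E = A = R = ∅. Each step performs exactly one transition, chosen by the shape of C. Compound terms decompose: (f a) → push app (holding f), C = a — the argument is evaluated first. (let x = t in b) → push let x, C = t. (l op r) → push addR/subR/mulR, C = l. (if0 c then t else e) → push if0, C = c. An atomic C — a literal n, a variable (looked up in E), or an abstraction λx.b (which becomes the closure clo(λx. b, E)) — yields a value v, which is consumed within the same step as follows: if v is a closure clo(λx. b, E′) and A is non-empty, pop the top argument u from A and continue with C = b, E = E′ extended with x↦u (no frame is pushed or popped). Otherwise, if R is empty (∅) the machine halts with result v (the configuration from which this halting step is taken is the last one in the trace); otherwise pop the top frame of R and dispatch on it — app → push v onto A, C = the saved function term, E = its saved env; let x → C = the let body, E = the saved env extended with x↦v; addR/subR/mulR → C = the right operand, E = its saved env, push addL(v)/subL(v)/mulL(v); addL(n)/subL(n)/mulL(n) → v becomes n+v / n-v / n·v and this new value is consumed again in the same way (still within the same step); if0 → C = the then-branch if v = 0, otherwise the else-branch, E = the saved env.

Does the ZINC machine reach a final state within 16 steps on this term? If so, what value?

0. <C=((λx. (x x)) (λx. (x x))), E=∅, A=∅, R=∅>
1. <C=(λx. (x x)), E=∅, A=∅, R=[app]>
2. <C=(λx. (x x)), E=∅, A=[clo(λx. (x x), ∅)], R=∅>
3. <C=(x x), E={x↦clo(λx. (x x), ∅)}, A=∅, R=∅>
4. <C=x, E={x↦clo(λx. (x x), ∅)}, A=∅, R=[app]>
5. <C=x, E={x↦clo(λx. (x x), ∅)}, A=[clo(λx. (x x), ∅)], R=∅>
… configuration repeats with period 3 (steps 3–5 recur indefinitely) …

Answer: DIVERGES (no final state within 16 steps)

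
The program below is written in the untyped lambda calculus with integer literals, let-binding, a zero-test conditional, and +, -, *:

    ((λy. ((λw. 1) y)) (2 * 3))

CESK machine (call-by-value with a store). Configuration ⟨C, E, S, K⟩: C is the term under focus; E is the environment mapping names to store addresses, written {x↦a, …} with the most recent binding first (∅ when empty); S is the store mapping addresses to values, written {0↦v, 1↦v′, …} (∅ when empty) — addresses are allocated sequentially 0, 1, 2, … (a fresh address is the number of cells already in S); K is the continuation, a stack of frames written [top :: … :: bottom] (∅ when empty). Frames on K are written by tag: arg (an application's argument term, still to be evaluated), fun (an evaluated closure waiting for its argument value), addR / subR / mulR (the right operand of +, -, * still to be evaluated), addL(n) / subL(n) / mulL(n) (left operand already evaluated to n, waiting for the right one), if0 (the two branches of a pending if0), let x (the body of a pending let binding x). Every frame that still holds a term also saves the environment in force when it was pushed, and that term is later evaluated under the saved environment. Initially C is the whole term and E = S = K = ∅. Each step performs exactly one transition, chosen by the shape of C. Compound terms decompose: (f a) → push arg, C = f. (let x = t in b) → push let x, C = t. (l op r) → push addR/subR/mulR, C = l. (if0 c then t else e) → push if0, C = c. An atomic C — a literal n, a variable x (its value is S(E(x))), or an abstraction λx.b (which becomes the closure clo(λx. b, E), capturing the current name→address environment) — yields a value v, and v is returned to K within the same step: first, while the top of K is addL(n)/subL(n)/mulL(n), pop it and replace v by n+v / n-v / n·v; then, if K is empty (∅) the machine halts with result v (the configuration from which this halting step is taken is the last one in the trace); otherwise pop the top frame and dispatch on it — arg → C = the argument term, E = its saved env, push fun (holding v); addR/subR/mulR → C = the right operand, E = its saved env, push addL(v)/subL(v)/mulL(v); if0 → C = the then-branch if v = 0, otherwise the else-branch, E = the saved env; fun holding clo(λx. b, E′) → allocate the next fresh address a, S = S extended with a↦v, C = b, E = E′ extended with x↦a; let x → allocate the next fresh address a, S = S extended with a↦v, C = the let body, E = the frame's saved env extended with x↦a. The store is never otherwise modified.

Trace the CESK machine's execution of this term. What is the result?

Answer: 1

Execution trace:
[0] ⟨C=((λy. ((λw. 1) y)) (2 * 3)); E=∅; S=∅; K=∅⟩
[1] ⟨C=(λy. ((λw. 1) y)); E=∅; S=∅; K=[arg]⟩
[2] ⟨C=(2 * 3); E=∅; S=∅; K=[fun]⟩
[3] ⟨C=2; E=∅; S=∅; K=[mulR :: fun]⟩
[4] ⟨C=3; E=∅; S=∅; K=[mulL(2) :: fun]⟩
[5] ⟨C=((λw. 1) y); E={y↦0}; S={0↦6}; K=∅⟩
[6] ⟨C=(λw. 1); E={y↦0}; S={0↦6}; K=[arg]⟩
[7] ⟨C=y; E={y↦0}; S={0↦6}; K=[fun]⟩
[8] ⟨C=1; E={w↦1, y↦0}; S={0↦6, 1↦6}; K=∅⟩
→ final value 1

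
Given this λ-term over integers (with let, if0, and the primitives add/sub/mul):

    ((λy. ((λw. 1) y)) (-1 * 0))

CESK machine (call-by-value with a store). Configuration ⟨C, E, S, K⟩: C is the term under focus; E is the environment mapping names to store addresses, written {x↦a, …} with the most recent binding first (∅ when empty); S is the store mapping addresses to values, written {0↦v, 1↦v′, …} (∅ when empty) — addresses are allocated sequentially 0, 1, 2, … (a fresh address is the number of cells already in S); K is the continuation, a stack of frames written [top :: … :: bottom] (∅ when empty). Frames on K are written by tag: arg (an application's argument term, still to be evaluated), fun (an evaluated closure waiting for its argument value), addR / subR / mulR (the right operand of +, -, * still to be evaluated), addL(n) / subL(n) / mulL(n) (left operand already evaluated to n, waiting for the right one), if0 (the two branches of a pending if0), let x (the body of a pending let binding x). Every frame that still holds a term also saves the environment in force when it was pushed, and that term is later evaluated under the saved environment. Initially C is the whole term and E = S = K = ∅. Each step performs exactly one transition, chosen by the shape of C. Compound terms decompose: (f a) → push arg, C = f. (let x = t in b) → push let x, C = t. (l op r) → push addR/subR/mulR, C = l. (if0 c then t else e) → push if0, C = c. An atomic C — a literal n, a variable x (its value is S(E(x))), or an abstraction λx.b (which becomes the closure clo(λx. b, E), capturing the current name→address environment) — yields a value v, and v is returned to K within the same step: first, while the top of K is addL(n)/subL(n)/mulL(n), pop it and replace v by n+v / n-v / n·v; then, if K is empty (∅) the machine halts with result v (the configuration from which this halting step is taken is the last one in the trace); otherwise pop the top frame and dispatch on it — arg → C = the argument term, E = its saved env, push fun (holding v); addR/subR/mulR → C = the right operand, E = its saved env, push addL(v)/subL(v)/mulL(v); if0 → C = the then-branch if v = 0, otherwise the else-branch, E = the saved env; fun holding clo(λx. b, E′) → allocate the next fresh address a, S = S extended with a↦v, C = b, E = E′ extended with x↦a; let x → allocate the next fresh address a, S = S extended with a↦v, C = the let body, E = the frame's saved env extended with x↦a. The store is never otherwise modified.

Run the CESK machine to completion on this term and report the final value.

step 0: ⟨C=((λy. ((λw. 1) y)) (-1 * 0)); E=∅; S=∅; K=∅⟩
step 1: ⟨C=(λy. ((λw. 1) y)); E=∅; S=∅; K=[arg]⟩
step 2: ⟨C=(-1 * 0); E=∅; S=∅; K=[fun]⟩
step 3: ⟨C=-1; E=∅; S=∅; K=[mulR :: fun]⟩
step 4: ⟨C=0; E=∅; S=∅; K=[mulL(-1) :: fun]⟩
step 5: ⟨C=((λw. 1) y); E={y↦0}; S={0↦0}; K=∅⟩
step 6: ⟨C=(λw. 1); E={y↦0}; S={0↦0}; K=[arg]⟩
step 7: ⟨C=y; E={y↦0}; S={0↦0}; K=[fun]⟩
step 8: ⟨C=1; E={w↦1, y↦0}; S={0↦0, 1↦0}; K=∅⟩
→ final value 1

Answer: 1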